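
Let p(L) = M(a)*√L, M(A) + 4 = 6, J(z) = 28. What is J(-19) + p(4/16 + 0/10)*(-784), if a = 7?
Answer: -756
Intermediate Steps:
M(A) = 2 (M(A) = -4 + 6 = 2)
p(L) = 2*√L
J(-19) + p(4/16 + 0/10)*(-784) = 28 + (2*√(4/16 + 0/10))*(-784) = 28 + (2*√(4*(1/16) + 0*(⅒)))*(-784) = 28 + (2*√(¼ + 0))*(-784) = 28 + (2*√(¼))*(-784) = 28 + (2*(½))*(-784) = 28 + 1*(-784) = 28 - 784 = -756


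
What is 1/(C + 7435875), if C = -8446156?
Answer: -1/1010281 ≈ -9.8982e-7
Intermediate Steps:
1/(C + 7435875) = 1/(-8446156 + 7435875) = 1/(-1010281) = -1/1010281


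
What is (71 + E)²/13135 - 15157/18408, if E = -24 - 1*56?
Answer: -197596147/241789080 ≈ -0.81723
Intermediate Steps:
E = -80 (E = -24 - 56 = -80)
(71 + E)²/13135 - 15157/18408 = (71 - 80)²/13135 - 15157/18408 = (-9)²*(1/13135) - 15157*1/18408 = 81*(1/13135) - 15157/18408 = 81/13135 - 15157/18408 = -197596147/241789080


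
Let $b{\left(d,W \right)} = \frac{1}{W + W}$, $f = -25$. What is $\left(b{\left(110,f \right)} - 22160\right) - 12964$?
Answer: $- \frac{1756201}{50} \approx -35124.0$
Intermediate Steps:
$b{\left(d,W \right)} = \frac{1}{2 W}$
$\left(b{\left(110,f \right)} - 22160\right) - 12964 = \left(\frac{1}{2 \left(-25\right)} - 22160\right) - 12964 = \left(\frac{1}{2} \left(- \frac{1}{25}\right) - 22160\right) - 12964 = \left(- \frac{1}{50} - 22160\right) - 12964 = - \frac{1108001}{50} - 12964 = - \frac{1756201}{50}$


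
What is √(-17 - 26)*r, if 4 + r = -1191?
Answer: -1195*I*√43 ≈ -7836.1*I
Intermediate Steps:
r = -1195 (r = -4 - 1191 = -1195)
√(-17 - 26)*r = √(-17 - 26)*(-1195) = √(-43)*(-1195) = (I*√43)*(-1195) = -1195*I*√43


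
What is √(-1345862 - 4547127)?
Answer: I*√5892989 ≈ 2427.5*I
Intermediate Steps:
√(-1345862 - 4547127) = √(-5892989) = I*√5892989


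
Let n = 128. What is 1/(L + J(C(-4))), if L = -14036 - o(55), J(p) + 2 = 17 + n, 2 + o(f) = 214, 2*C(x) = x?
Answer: -1/14105 ≈ -7.0897e-5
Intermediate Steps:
C(x) = x/2
o(f) = 212 (o(f) = -2 + 214 = 212)
J(p) = 143 (J(p) = -2 + (17 + 128) = -2 + 145 = 143)
L = -14248 (L = -14036 - 1*212 = -14036 - 212 = -14248)
1/(L + J(C(-4))) = 1/(-14248 + 143) = 1/(-14105) = -1/14105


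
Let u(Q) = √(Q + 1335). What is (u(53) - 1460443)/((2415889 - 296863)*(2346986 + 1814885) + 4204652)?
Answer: -1460443/8819117062298 + √347/4409558531149 ≈ -1.6560e-7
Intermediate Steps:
u(Q) = √(1335 + Q)
(u(53) - 1460443)/((2415889 - 296863)*(2346986 + 1814885) + 4204652) = (√(1335 + 53) - 1460443)/((2415889 - 296863)*(2346986 + 1814885) + 4204652) = (√1388 - 1460443)/(2119026*4161871 + 4204652) = (2*√347 - 1460443)/(8819112857646 + 4204652) = (-1460443 + 2*√347)/8819117062298 = (-1460443 + 2*√347)*(1/8819117062298) = -1460443/8819117062298 + √347/4409558531149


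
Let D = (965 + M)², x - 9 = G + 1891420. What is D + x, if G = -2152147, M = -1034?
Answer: -255957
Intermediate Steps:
x = -260718 (x = 9 + (-2152147 + 1891420) = 9 - 260727 = -260718)
D = 4761 (D = (965 - 1034)² = (-69)² = 4761)
D + x = 4761 - 260718 = -255957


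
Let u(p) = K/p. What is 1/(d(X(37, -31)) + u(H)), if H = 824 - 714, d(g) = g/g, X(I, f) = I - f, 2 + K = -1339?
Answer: -110/1231 ≈ -0.089358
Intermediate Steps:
K = -1341 (K = -2 - 1339 = -1341)
d(g) = 1
H = 110
u(p) = -1341/p
1/(d(X(37, -31)) + u(H)) = 1/(1 - 1341/110) = 1/(-1231/110) = -110/1231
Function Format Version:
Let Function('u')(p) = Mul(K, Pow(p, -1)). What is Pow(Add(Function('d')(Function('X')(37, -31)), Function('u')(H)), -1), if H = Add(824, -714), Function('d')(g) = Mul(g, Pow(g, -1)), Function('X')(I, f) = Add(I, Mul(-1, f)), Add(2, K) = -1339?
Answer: Rational(-110, 1231) ≈ -0.089358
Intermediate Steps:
K = -1341 (K = Add(-2, -1339) = -1341)
Function('d')(g) = 1
H = 110
Function('u')(p) = Mul(-1341, Pow(p, -1))
Pow(Add(Function('d')(Function('X')(37, -31)), Function('u')(H)), -1) = Pow(Add(1, Mul(-1341, Pow(110, -1))), -1) = Pow(Add(1, Mul(-1341, Rational(1, 110))), -1) = Pow(Add(1, Rational(-1341, 110)), -1) = Pow(Rational(-1231, 110), -1) = Rational(-110, 1231)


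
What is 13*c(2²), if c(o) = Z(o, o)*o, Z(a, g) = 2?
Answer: 104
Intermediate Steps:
c(o) = 2*o
13*c(2²) = 13*(2*2²) = 13*(2*4) = 13*8 = 104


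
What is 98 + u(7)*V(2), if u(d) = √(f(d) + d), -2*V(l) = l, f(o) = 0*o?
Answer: 98 - √7 ≈ 95.354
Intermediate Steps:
f(o) = 0
V(l) = -l/2
u(d) = √d (u(d) = √(0 + d) = √d)
98 + u(7)*V(2) = 98 + √7*(-½*2) = 98 + √7*(-1) = 98 - √7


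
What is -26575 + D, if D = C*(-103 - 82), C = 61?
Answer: -37860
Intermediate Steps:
D = -11285 (D = 61*(-103 - 82) = 61*(-185) = -11285)
-26575 + D = -26575 - 11285 = -37860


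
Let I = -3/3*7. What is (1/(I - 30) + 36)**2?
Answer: 1771561/1369 ≈ 1294.1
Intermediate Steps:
I = -7 (I = -3*1/3*7 = -1*7 = -7)
(1/(I - 30) + 36)**2 = (1/(-7 - 30) + 36)**2 = (1/(-37) + 36)**2 = (-1/37 + 36)**2 = (1331/37)**2 = 1771561/1369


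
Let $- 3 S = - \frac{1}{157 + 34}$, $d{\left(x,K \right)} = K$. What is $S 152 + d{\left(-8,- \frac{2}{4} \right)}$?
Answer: $- \frac{269}{1146} \approx -0.23473$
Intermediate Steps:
$S = \frac{1}{573}$ ($S = - \frac{\left(-1\right) \frac{1}{157 + 34}}{3} = - \frac{\left(-1\right) \frac{1}{191}}{3} = \left(- \frac{1}{3}\right) \left(- \frac{1}{191}\right) = \frac{1}{573} \approx 0.0017452$)
$S 152 + d{\left(-8,- \frac{2}{4} \right)} = \frac{1}{573} \cdot 152 - \frac{2}{4} = \frac{152}{573} - \frac{1}{2} = - \frac{269}{1146}$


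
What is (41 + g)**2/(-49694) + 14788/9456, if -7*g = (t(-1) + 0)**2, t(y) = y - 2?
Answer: 4409758903/2878177092 ≈ 1.5321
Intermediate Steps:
t(y) = -2 + y
g = -9/7 (g = -((-2 - 1) + 0)**2/7 = -(-3 + 0)**2/7 = -1/7*(-3)**2 = -1/7*9 = -9/7 ≈ -1.2857)
(41 + g)**2/(-49694) + 14788/9456 = (41 - 9/7)**2/(-49694) + 14788/9456 = (278/7)**2*(-1/49694) + 14788*(1/9456) = (77284/49)*(-1/49694) + 3697/2364 = -38642/1217503 + 3697/2364 = 4409758903/2878177092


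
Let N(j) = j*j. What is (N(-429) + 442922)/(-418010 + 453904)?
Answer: 626963/35894 ≈ 17.467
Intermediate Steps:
N(j) = j**2
(N(-429) + 442922)/(-418010 + 453904) = ((-429)**2 + 442922)/(-418010 + 453904) = (184041 + 442922)/35894 = 626963*(1/35894) = 626963/35894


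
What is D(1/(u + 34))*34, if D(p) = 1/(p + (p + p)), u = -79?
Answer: -510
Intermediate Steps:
D(p) = 1/(3*p) (D(p) = 1/(p + 2*p) = 1/(3*p))
D(1/(u + 34))*34 = (1/(3*(1/(-79 + 34))))*34 = (1/(3*(1/(-45))))*34 = (1/(3*(-1/45)))*34 = ((⅓)*(-45))*34 = -15*34 = -510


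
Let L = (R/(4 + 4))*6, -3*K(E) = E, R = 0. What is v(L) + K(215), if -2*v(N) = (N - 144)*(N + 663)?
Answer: 142993/3 ≈ 47664.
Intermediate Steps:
K(E) = -E/3
L = 0 (L = (0/(4 + 4))*6 = (0/8)*6 = ((⅛)*0)*6 = 0*6 = 0)
v(N) = -(-144 + N)*(663 + N)/2 (v(N) = -(N - 144)*(N + 663)/2 = -(-144 + N)*(663 + N)/2)
v(L) + K(215) = (47736 - 519/2*0 - ½*0²) - ⅓*215 = (47736 + 0 - ½*0) - 215/3 = (47736 + 0 + 0) - 215/3 = 47736 - 215/3 = 142993/3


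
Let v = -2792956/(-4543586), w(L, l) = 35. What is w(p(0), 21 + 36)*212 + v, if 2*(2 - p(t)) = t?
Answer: 16858100538/2271793 ≈ 7420.6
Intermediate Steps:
p(t) = 2 - t/2
v = 1396478/2271793 (v = -2792956*(-1/4543586) = 1396478/2271793 ≈ 0.61470)
w(p(0), 21 + 36)*212 + v = 35*212 + 1396478/2271793 = 7420 + 1396478/2271793 = 16858100538/2271793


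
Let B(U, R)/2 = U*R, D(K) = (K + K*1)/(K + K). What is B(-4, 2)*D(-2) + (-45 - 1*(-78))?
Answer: 17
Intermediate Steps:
D(K) = 1 (D(K) = (K + K)/((2*K)) = (2*K)*(1/(2*K)) = 1)
B(U, R) = 2*R*U (B(U, R) = 2*(U*R) = 2*(R*U) = 2*R*U)
B(-4, 2)*D(-2) + (-45 - 1*(-78)) = (2*2*(-4))*1 + (-45 - 1*(-78)) = -16*1 + (-45 + 78) = -16 + 33 = 17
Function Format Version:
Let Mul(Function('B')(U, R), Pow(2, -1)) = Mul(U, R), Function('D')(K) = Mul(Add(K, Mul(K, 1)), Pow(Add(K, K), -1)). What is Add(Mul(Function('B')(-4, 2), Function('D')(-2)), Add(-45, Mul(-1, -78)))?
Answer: 17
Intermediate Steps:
Function('D')(K) = 1 (Function('D')(K) = Mul(Add(K, K), Pow(Mul(2, K), -1)) = Mul(Mul(2, K), Mul(Rational(1, 2), Pow(K, -1))) = 1)
Function('B')(U, R) = Mul(2, R, U) (Function('B')(U, R) = Mul(2, Mul(U, R)) = Mul(2, Mul(R, U)) = Mul(2, R, U))
Add(Mul(Function('B')(-4, 2), Function('D')(-2)), Add(-45, Mul(-1, -78))) = Add(Mul(Mul(2, 2, -4), 1), Add(-45, Mul(-1, -78))) = Add(Mul(-16, 1), Add(-45, 78)) = Add(-16, 33) = 17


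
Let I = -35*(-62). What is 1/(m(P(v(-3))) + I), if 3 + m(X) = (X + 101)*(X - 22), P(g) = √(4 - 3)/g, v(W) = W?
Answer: -9/731 ≈ -0.012312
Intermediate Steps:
P(g) = 1/g (P(g) = √1/g = 1/g)
m(X) = -3 + (-22 + X)*(101 + X) (m(X) = -3 + (X + 101)*(X - 22) = -3 + (101 + X)*(-22 + X) = -3 + (-22 + X)*(101 + X))
I = 2170 (I = -1*(-2170) = 2170)
1/(m(P(v(-3))) + I) = 1/((-2225 + (1/(-3))² + 79/(-3)) + 2170) = 1/((-2225 + (-⅓)² + 79*(-⅓)) + 2170) = 1/((-2225 + ⅑ - 79/3) + 2170) = 1/(-20261/9 + 2170) = 1/(-731/9) = -9/731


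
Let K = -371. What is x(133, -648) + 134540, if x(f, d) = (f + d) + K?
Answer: 133654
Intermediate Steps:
x(f, d) = -371 + d + f (x(f, d) = (f + d) - 371 = (d + f) - 371 = -371 + d + f)
x(133, -648) + 134540 = (-371 - 648 + 133) + 134540 = -886 + 134540 = 133654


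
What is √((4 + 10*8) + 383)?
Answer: √467 ≈ 21.610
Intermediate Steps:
√((4 + 10*8) + 383) = √((4 + 80) + 383) = √(84 + 383) = √467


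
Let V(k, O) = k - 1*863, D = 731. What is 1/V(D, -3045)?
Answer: -1/132 ≈ -0.0075758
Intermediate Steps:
V(k, O) = -863 + k (V(k, O) = k - 863 = -863 + k)
1/V(D, -3045) = 1/(-863 + 731) = 1/(-132) = -1/132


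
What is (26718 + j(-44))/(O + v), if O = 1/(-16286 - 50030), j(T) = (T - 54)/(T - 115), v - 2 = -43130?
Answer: -281727610160/454752155391 ≈ -0.61952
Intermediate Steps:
v = -43128 (v = 2 - 43130 = -43128)
j(T) = (-54 + T)/(-115 + T)
O = -1/66316 (O = 1/(-66316) = -1/66316 ≈ -1.5079e-5)
(26718 + j(-44))/(O + v) = (26718 + (-54 - 44)/(-115 - 44))/(-1/66316 - 43128) = (26718 - 98/(-159))/(-2860076449/66316) = (26718 - 1/159*(-98))*(-66316/2860076449) = (26718 + 98/159)*(-66316/2860076449) = (4248260/159)*(-66316/2860076449) = -281727610160/454752155391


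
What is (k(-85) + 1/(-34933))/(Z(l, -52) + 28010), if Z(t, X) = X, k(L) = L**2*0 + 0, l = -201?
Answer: -1/976656814 ≈ -1.0239e-9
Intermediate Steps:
k(L) = 0 (k(L) = 0 + 0 = 0)
(k(-85) + 1/(-34933))/(Z(l, -52) + 28010) = (0 + 1/(-34933))/(-52 + 28010) = (0 - 1/34933)/27958 = -1/34933*1/27958 = -1/976656814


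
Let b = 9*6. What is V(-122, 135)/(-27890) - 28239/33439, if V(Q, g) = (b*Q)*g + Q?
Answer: 14478235834/466306855 ≈ 31.049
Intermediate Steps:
b = 54
V(Q, g) = Q + 54*Q*g (V(Q, g) = (54*Q)*g + Q = 54*Q*g + Q = Q + 54*Q*g)
V(-122, 135)/(-27890) - 28239/33439 = -122*(1 + 54*135)/(-27890) - 28239/33439 = -122*(1 + 7290)*(-1/27890) - 28239*1/33439 = -122*7291*(-1/27890) - 28239/33439 = -889502*(-1/27890) - 28239/33439 = 444751/13945 - 28239/33439 = 14478235834/466306855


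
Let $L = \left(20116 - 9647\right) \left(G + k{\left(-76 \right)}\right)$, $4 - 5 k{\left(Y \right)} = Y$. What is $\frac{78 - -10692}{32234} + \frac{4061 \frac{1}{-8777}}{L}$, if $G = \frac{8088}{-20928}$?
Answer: $\frac{51425636596081}{153915321594965} \approx 0.33412$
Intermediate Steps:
$k{\left(Y \right)} = \frac{4}{5} - \frac{Y}{5}$
$G = - \frac{337}{872}$ ($G = 8088 \left(- \frac{1}{20928}\right) = - \frac{337}{872} \approx -0.38647$)
$L = \frac{142535435}{872}$ ($L = \left(20116 - 9647\right) \left(- \frac{337}{872} + \left(\frac{4}{5} - - \frac{76}{5}\right)\right) = 10469 \left(- \frac{337}{872} + \left(\frac{4}{5} + \frac{76}{5}\right)\right) = 10469 \left(- \frac{337}{872} + 16\right) = 10469 \cdot \frac{13615}{872} = \frac{142535435}{872} \approx 1.6346 \cdot 10^{5}$)
$\frac{78 - -10692}{32234} + \frac{4061 \frac{1}{-8777}}{L} = \frac{78 - -10692}{32234} + \frac{4061 \frac{1}{-8777}}{\frac{142535435}{872}} = \left(78 + 10692\right) \frac{1}{32234} + 4061 \left(- \frac{1}{8777}\right) \frac{872}{142535435} = 10770 \cdot \frac{1}{32234} - \frac{27032}{9549874145} = \frac{5385}{16117} - \frac{27032}{9549874145} = \frac{51425636596081}{153915321594965}$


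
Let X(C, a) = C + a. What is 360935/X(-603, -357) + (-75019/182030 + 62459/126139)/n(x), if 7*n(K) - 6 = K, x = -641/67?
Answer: -198156093127360001/526819069308480 ≈ -376.14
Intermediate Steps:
x = -641/67 (x = -641*1/67 = -641/67 ≈ -9.5672)
n(K) = 6/7 + K/7
360935/X(-603, -357) + (-75019/182030 + 62459/126139)/n(x) = 360935/(-603 - 357) + (-75019/182030 + 62459/126139)/(6/7 + (1/7)*(-641/67)) = 360935/(-960) + (-75019*1/182030 + 62459*(1/126139))/(6/7 - 641/469) = 360935*(-1/960) + (-75019/182030 + 62459/126139)/(-239/469) = -72187/192 + (1906590129/22961082170)*(-469/239) = -72187/192 - 894190770501/5487698638630 = -198156093127360001/526819069308480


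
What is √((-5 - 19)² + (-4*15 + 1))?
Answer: √517 ≈ 22.738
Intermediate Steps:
√((-5 - 19)² + (-4*15 + 1)) = √((-24)² + (-60 + 1)) = √(576 - 59) = √517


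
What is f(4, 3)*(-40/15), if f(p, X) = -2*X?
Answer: 16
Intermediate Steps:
f(4, 3)*(-40/15) = (-2*3)*(-40/15) = -(-240)/15 = -6*(-8/3) = 16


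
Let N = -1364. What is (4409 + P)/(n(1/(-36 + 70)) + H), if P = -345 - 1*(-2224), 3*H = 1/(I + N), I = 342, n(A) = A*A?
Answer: 11143266624/955 ≈ 1.1668e+7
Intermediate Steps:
n(A) = A**2
H = -1/3066 (H = 1/(3*(342 - 1364)) = (1/3)/(-1022) = (1/3)*(-1/1022) = -1/3066 ≈ -0.00032616)
P = 1879 (P = -345 + 2224 = 1879)
(4409 + P)/(n(1/(-36 + 70)) + H) = (4409 + 1879)/((1/(-36 + 70))**2 - 1/3066) = 6288/((1/34)**2 - 1/3066) = 6288/(1/1156 - 1/3066) = 6288/(955/1772148) = 6288*(1772148/955) = 11143266624/955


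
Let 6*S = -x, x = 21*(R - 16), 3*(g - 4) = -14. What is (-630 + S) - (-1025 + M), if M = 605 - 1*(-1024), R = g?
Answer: -3527/3 ≈ -1175.7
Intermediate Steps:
g = -⅔ (g = 4 + (⅓)*(-14) = 4 - 14/3 = -⅔ ≈ -0.66667)
R = -⅔ ≈ -0.66667
x = -350 (x = 21*(-⅔ - 16) = 21*(-50/3) = -350)
M = 1629 (M = 605 + 1024 = 1629)
S = 175/3 (S = (-1*(-350))/6 = (⅙)*350 = 175/3 ≈ 58.333)
(-630 + S) - (-1025 + M) = (-630 + 175/3) - (-1025 + 1629) = -1715/3 - 1*604 = -1715/3 - 604 = -3527/3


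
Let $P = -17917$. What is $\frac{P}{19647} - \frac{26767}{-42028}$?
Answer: $- \frac{227124427}{825724116} \approx -0.27506$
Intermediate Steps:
$\frac{P}{19647} - \frac{26767}{-42028} = - \frac{17917}{19647} - \frac{26767}{-42028} = \left(-17917\right) \frac{1}{19647} - - \frac{26767}{42028} = - \frac{17917}{19647} + \frac{26767}{42028} = - \frac{227124427}{825724116}$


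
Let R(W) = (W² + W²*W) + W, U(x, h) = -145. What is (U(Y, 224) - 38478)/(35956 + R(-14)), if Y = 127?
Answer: -38623/33394 ≈ -1.1566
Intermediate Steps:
R(W) = W + W² + W³ (R(W) = (W² + W³) + W = W + W² + W³)
(U(Y, 224) - 38478)/(35956 + R(-14)) = (-145 - 38478)/(35956 - 14*(1 - 14 + (-14)²)) = -38623/(35956 - 14*(1 - 14 + 196)) = -38623/(35956 - 14*183) = -38623/(35956 - 2562) = -38623/33394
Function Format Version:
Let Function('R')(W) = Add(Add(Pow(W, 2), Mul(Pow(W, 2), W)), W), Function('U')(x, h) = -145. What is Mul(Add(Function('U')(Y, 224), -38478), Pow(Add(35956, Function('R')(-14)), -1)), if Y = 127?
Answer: Rational(-38623, 33394) ≈ -1.1566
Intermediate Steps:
Function('R')(W) = Add(W, Pow(W, 2), Pow(W, 3)) (Function('R')(W) = Add(Add(Pow(W, 2), Pow(W, 3)), W) = Add(W, Pow(W, 2), Pow(W, 3)))
Mul(Add(Function('U')(Y, 224), -38478), Pow(Add(35956, Function('R')(-14)), -1)) = Mul(Add(-145, -38478), Pow(Add(35956, Mul(-14, Add(1, -14, Pow(-14, 2)))), -1)) = Mul(-38623, Pow(Add(35956, Mul(-14, Add(1, -14, 196))), -1)) = Mul(-38623, Pow(Add(35956, Mul(-14, 183)), -1)) = Mul(-38623, Pow(Add(35956, -2562), -1)) = Mul(-38623, Pow(33394, -1)) = Mul(-38623, Rational(1, 33394)) = Rational(-38623, 33394)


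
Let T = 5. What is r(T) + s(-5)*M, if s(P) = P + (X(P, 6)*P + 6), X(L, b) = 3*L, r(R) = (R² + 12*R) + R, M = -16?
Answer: -1126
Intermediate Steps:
r(R) = R² + 13*R
s(P) = 6 + P + 3*P² (s(P) = P + ((3*P)*P + 6) = P + (3*P² + 6) = P + (6 + 3*P²) = 6 + P + 3*P²)
r(T) + s(-5)*M = 5*(13 + 5) + (6 - 5 + 3*(-5)²)*(-16) = 5*18 + (6 - 5 + 3*25)*(-16) = 90 + (6 - 5 + 75)*(-16) = 90 + 76*(-16) = 90 - 1216 = -1126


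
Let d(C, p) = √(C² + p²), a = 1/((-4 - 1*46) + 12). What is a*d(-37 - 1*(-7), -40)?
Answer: -25/19 ≈ -1.3158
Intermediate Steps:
a = -1/38 (a = 1/((-4 - 46) + 12) = 1/(-50 + 12) = 1/(-38) = -1/38 ≈ -0.026316)
a*d(-37 - 1*(-7), -40) = -√((-37 - 1*(-7))² + (-40)²)/38 = -√((-37 + 7)² + 1600)/38 = -√((-30)² + 1600)/38 = -√(900 + 1600)/38 = -√2500/38 = -1/38*50 = -25/19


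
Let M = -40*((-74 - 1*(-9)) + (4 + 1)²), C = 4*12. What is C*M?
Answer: 76800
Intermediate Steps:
C = 48
M = 1600 (M = -40*((-74 + 9) + 5²) = -40*(-65 + 25) = -40*(-40) = 1600)
C*M = 48*1600 = 76800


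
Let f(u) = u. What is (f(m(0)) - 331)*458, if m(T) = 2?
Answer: -150682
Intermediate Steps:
(f(m(0)) - 331)*458 = (2 - 331)*458 = -329*458 = -150682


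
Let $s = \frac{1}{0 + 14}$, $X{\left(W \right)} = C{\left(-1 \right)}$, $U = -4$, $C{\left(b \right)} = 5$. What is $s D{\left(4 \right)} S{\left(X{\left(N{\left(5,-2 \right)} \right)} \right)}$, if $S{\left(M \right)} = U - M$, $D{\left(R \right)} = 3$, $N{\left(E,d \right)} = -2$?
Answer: $- \frac{27}{14} \approx -1.9286$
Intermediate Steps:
$X{\left(W \right)} = 5$
$s = \frac{1}{14} \approx 0.071429$
$S{\left(M \right)} = -4 - M$
$s D{\left(4 \right)} S{\left(X{\left(N{\left(5,-2 \right)} \right)} \right)} = \frac{1}{14} \cdot 3 \left(-4 - 5\right) = \frac{3 \left(-4 - 5\right)}{14} = \frac{3}{14} \left(-9\right) = - \frac{27}{14}$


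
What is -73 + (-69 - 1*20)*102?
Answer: -9151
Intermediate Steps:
-73 + (-69 - 1*20)*102 = -73 + (-69 - 20)*102 = -73 - 89*102 = -73 - 9078 = -9151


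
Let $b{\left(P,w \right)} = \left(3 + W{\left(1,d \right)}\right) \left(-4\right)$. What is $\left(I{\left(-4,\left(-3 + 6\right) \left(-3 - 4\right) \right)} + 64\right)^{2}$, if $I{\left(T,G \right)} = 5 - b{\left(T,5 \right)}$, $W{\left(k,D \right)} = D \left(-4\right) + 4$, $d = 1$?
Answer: $6561$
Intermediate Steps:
$W{\left(k,D \right)} = 4 - 4 D$ ($W{\left(k,D \right)} = - 4 D + 4 = 4 - 4 D$)
$b{\left(P,w \right)} = -12$ ($b{\left(P,w \right)} = \left(3 + \left(4 - 4\right)\right) \left(-4\right) = \left(3 + 0\right) \left(-4\right) = 3 \left(-4\right) = -12$)
$I{\left(T,G \right)} = 17$ ($I{\left(T,G \right)} = 5 - -12 = 5 + 12 = 17$)
$\left(I{\left(-4,\left(-3 + 6\right) \left(-3 - 4\right) \right)} + 64\right)^{2} = \left(17 + 64\right)^{2} = 81^{2} = 6561$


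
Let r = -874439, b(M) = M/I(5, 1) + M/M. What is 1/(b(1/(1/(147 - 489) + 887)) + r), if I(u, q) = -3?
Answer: -303353/265263390728 ≈ -1.1436e-6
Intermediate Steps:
b(M) = 1 - M/3 (b(M) = M/(-3) + M/M = M*(-⅓) + 1 = -M/3 + 1 = 1 - M/3)
1/(b(1/(1/(147 - 489) + 887)) + r) = 1/((1 - 1/(3*(1/(147 - 489) + 887))) - 874439) = 1/((1 - 1/(3*(1/(-342) + 887))) - 874439) = 1/((1 - 1/(3*(-1/342 + 887))) - 874439) = 1/((1 - 1/(3*303353/342)) - 874439) = 1/((1 - ⅓*342/303353) - 874439) = 1/((1 - 114/303353) - 874439) = 1/(303239/303353 - 874439) = 1/(-265263390728/303353) = -303353/265263390728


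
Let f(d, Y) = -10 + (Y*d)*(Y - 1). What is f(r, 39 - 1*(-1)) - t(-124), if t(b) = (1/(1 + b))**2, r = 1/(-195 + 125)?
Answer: -3419161/105903 ≈ -32.286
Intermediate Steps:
r = -1/70 (r = 1/(-70) = -1/70 ≈ -0.014286)
t(b) = (1 + b)**(-2)
f(d, Y) = -10 + Y*d*(-1 + Y) (f(d, Y) = -10 + (Y*d)*(-1 + Y) = -10 + Y*d*(-1 + Y))
f(r, 39 - 1*(-1)) - t(-124) = (-10 - (39 - 1*(-1))**2/70 - 1*(39 - 1*(-1))*(-1/70)) - 1/(1 - 124)**2 = (-10 - (39 + 1)**2/70 - 1*(39 + 1)*(-1/70)) - 1/(-123)**2 = (-10 - 1/70*40**2 - 1*40*(-1/70)) - 1*1/15129 = (-10 - 1/70*1600 + 4/7) - 1/15129 = (-10 - 160/7 + 4/7) - 1/15129 = -226/7 - 1/15129 = -3419161/105903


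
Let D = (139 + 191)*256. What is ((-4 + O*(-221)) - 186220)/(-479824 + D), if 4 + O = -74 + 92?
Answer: 94659/197672 ≈ 0.47887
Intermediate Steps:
O = 14 (O = -4 + (-74 + 92) = -4 + 18 = 14)
D = 84480 (D = 330*256 = 84480)
((-4 + O*(-221)) - 186220)/(-479824 + D) = ((-4 + 14*(-221)) - 186220)/(-479824 + 84480) = ((-4 - 3094) - 186220)/(-395344) = (-3098 - 186220)*(-1/395344) = -189318*(-1/395344) = 94659/197672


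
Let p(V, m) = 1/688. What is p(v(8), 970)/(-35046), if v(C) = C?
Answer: -1/24111648 ≈ -4.1474e-8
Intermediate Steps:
p(V, m) = 1/688
p(v(8), 970)/(-35046) = (1/688)/(-35046) = (1/688)*(-1/35046) = -1/24111648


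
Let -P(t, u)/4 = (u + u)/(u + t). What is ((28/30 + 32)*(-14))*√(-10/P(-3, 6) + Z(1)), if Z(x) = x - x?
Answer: -1729*√10/15 ≈ -364.51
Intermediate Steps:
Z(x) = 0
P(t, u) = -8*u/(t + u) (P(t, u) = -4*(u + u)/(u + t) = -4*2*u/(t + u) = -8*u/(t + u))
((28/30 + 32)*(-14))*√(-10/P(-3, 6) + Z(1)) = ((28/30 + 32)*(-14))*√(-10/((-8*6/(-3 + 6))) + 0) = ((28*(1/30) + 32)*(-14))*√(-10/((-8*6/3)) + 0) = ((14/15 + 32)*(-14))*√(-10/((-8*6*⅓)) + 0) = ((494/15)*(-14))*√(-10/(-16) + 0) = -6916*√(-10*(-1/16) + 0)/15 = -6916*√(5/8 + 0)/15 = -1729*√10/15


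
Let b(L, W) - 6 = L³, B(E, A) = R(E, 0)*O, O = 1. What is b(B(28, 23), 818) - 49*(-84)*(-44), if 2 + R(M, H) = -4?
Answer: -181314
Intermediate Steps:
R(M, H) = -6 (R(M, H) = -2 - 4 = -6)
B(E, A) = -6 (B(E, A) = -6*1 = -6)
b(L, W) = 6 + L³
b(B(28, 23), 818) - 49*(-84)*(-44) = (6 + (-6)³) - 49*(-84)*(-44) = (6 - 216) + 4116*(-44) = -210 - 181104 = -181314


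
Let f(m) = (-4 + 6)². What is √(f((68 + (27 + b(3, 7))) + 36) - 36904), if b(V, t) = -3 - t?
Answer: 30*I*√41 ≈ 192.09*I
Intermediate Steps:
f(m) = 4 (f(m) = 2² = 4)
√(f((68 + (27 + b(3, 7))) + 36) - 36904) = √(4 - 36904) = √(-36900) = 30*I*√41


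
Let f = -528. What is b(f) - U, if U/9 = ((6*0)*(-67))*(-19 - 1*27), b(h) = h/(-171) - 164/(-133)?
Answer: 1724/399 ≈ 4.3208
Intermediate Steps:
b(h) = 164/133 - h/171 (b(h) = h*(-1/171) - 164*(-1/133) = -h/171 + 164/133 = 164/133 - h/171)
U = 0 (U = 9*(((6*0)*(-67))*(-19 - 1*27)) = 9*((0*(-67))*(-19 - 27)) = 9*(0*(-46)) = 9*0 = 0)
b(f) - U = (164/133 - 1/171*(-528)) - 1*0 = (164/133 + 176/57) + 0 = 1724/399 + 0 = 1724/399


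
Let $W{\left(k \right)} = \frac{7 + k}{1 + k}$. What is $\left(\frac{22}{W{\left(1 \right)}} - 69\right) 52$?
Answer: $-3302$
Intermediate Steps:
$W{\left(k \right)} = \frac{7 + k}{1 + k}$
$\left(\frac{22}{W{\left(1 \right)}} - 69\right) 52 = \left(\frac{22}{\frac{1}{1 + 1} \left(7 + 1\right)} - 69\right) 52 = \left(\frac{22}{\frac{1}{2} \cdot 8} - 69\right) 52 = \left(\frac{22}{4} - 69\right) 52 = \left(22 \cdot \frac{1}{4} - 69\right) 52 = \left(\frac{11}{2} - 69\right) 52 = \left(- \frac{127}{2}\right) 52 = -3302$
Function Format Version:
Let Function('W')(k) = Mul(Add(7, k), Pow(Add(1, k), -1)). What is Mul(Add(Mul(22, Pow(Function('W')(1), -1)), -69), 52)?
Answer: -3302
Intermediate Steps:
Function('W')(k) = Mul(Pow(Add(1, k), -1), Add(7, k))
Mul(Add(Mul(22, Pow(Function('W')(1), -1)), -69), 52) = Mul(Add(Mul(22, Pow(Mul(Pow(Add(1, 1), -1), Add(7, 1)), -1)), -69), 52) = Mul(Add(Mul(22, Pow(Mul(Pow(2, -1), 8), -1)), -69), 52) = Mul(Add(Mul(22, Pow(Mul(Rational(1, 2), 8), -1)), -69), 52) = Mul(Add(Mul(22, Pow(4, -1)), -69), 52) = Mul(Add(Mul(22, Rational(1, 4)), -69), 52) = Mul(Add(Rational(11, 2), -69), 52) = Mul(Rational(-127, 2), 52) = -3302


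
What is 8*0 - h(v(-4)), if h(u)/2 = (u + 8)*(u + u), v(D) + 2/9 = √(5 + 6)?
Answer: -3004/81 - 272*√11/9 ≈ -137.32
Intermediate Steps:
v(D) = -2/9 + √11 (v(D) = -2/9 + √(5 + 6) = -2/9 + √11)
h(u) = 4*u*(8 + u) (h(u) = 2*((u + 8)*(u + u)) = 2*((8 + u)*(2*u)) = 2*(2*u*(8 + u)) = 4*u*(8 + u))
8*0 - h(v(-4)) = 8*0 - 4*(-2/9 + √11)*(8 + (-2/9 + √11)) = 0 - 4*(-2/9 + √11)*(70/9 + √11) = -4*(-2/9 + √11)*(70/9 + √11)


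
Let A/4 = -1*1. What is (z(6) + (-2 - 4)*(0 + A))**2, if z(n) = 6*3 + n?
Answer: 2304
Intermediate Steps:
z(n) = 18 + n
A = -4 (A = 4*(-1*1) = 4*(-1) = -4)
(z(6) + (-2 - 4)*(0 + A))**2 = ((18 + 6) + (-2 - 4)*(0 - 4))**2 = (24 - 6*(-4))**2 = (24 + 24)**2 = 48**2 = 2304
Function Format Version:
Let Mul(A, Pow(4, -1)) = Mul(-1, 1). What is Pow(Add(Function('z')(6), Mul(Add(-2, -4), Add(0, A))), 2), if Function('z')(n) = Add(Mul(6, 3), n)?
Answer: 2304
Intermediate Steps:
Function('z')(n) = Add(18, n)
A = -4 (A = Mul(4, Mul(-1, 1)) = Mul(4, -1) = -4)
Pow(Add(Function('z')(6), Mul(Add(-2, -4), Add(0, A))), 2) = Pow(Add(Add(18, 6), Mul(Add(-2, -4), Add(0, -4))), 2) = Pow(Add(24, Mul(-6, -4)), 2) = Pow(Add(24, 24), 2) = Pow(48, 2) = 2304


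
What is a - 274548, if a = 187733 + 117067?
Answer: 30252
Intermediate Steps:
a = 304800
a - 274548 = 304800 - 274548 = 30252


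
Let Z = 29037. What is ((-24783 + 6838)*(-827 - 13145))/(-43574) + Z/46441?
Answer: -5821386213451/1011810067 ≈ -5753.4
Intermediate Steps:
((-24783 + 6838)*(-827 - 13145))/(-43574) + Z/46441 = ((-24783 + 6838)*(-827 - 13145))/(-43574) + 29037/46441 = -17945*(-13972)*(-1/43574) + 29037*(1/46441) = 250727540*(-1/43574) + 29037/46441 = -125363770/21787 + 29037/46441 = -5821386213451/1011810067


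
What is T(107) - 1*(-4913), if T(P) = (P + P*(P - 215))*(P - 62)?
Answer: -510292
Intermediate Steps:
T(P) = (-62 + P)*(P + P*(-215 + P)) (T(P) = (P + P*(-215 + P))*(-62 + P) = (-62 + P)*(P + P*(-215 + P)))
T(107) - 1*(-4913) = 107*(13268 + 107**2 - 276*107) - 1*(-4913) = 107*(13268 + 11449 - 29532) + 4913 = 107*(-4815) + 4913 = -515205 + 4913 = -510292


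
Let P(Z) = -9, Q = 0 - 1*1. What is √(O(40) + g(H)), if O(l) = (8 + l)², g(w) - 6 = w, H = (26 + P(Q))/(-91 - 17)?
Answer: √748389/18 ≈ 48.061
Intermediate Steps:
Q = -1 (Q = 0 - 1 = -1)
H = -17/108 (H = (26 - 9)/(-91 - 17) = 17/(-108) = 17*(-1/108) = -17/108 ≈ -0.15741)
g(w) = 6 + w
√(O(40) + g(H)) = √((8 + 40)² + (6 - 17/108)) = √(48² + 631/108) = √(2304 + 631/108) = √(249463/108) = √748389/18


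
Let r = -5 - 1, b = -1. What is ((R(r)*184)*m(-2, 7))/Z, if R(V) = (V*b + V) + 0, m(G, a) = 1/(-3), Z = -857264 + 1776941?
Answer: 0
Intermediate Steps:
Z = 919677
m(G, a) = -⅓
r = -6
R(V) = 0 (R(V) = (V*(-1) + V) + 0 = (-V + V) + 0 = 0 + 0 = 0)
((R(r)*184)*m(-2, 7))/Z = ((0*184)*(-⅓))/919677 = (0*(-⅓))*(1/919677) = 0*(1/919677) = 0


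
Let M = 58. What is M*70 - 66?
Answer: 3994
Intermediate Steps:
M*70 - 66 = 58*70 - 66 = 4060 - 66 = 3994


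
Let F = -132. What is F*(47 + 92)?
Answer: -18348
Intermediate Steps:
F*(47 + 92) = -132*(47 + 92) = -132*139 = -18348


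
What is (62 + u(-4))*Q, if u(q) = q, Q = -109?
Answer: -6322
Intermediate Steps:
(62 + u(-4))*Q = (62 - 4)*(-109) = 58*(-109) = -6322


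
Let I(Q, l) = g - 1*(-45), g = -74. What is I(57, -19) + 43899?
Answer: 43870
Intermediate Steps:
I(Q, l) = -29 (I(Q, l) = -74 - 1*(-45) = -74 + 45 = -29)
I(57, -19) + 43899 = -29 + 43899 = 43870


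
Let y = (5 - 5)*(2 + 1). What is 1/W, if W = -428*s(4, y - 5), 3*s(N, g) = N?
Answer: -3/1712 ≈ -0.0017523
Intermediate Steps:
y = 0 (y = 0*3 = 0)
s(N, g) = N/3
W = -1712/3 (W = -428*4/3 = -1712/3 ≈ -570.67)
1/W = 1/(-1712/3) = -3/1712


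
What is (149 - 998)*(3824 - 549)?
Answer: -2780475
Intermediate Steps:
(149 - 998)*(3824 - 549) = -849*3275 = -2780475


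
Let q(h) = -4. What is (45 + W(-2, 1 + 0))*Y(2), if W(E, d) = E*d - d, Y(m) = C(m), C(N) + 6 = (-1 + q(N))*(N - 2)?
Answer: -252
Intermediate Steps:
C(N) = 4 - 5*N (C(N) = -6 + (-1 - 4)*(N - 2) = -6 - 5*(-2 + N) = -6 + (10 - 5*N) = 4 - 5*N)
Y(m) = 4 - 5*m
W(E, d) = -d + E*d
(45 + W(-2, 1 + 0))*Y(2) = (45 + (1 + 0)*(-1 - 2))*(4 - 5*2) = (45 + 1*(-3))*(4 - 10) = (45 - 3)*(-6) = 42*(-6) = -252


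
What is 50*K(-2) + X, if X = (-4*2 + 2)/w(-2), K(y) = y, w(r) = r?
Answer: -97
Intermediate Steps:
X = 3 (X = (-4*2 + 2)/(-2) = (-8 + 2)*(-½) = -6*(-½) = 3)
50*K(-2) + X = 50*(-2) + 3 = -100 + 3 = -97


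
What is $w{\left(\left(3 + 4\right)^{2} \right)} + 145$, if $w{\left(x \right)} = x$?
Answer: $194$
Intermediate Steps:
$w{\left(\left(3 + 4\right)^{2} \right)} + 145 = \left(3 + 4\right)^{2} + 145 = 7^{2} + 145 = 49 + 145 = 194$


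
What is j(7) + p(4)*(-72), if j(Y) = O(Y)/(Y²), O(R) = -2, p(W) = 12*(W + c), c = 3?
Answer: -296354/49 ≈ -6048.0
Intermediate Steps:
p(W) = 36 + 12*W (p(W) = 12*(W + 3) = 12*(3 + W) = 36 + 12*W)
j(Y) = -2/Y²
j(7) + p(4)*(-72) = -2/7² + (36 + 12*4)*(-72) = -2*1/49 + (36 + 48)*(-72) = -2/49 + 84*(-72) = -2/49 - 6048 = -296354/49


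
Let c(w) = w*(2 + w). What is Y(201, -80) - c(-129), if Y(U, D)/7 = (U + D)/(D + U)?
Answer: -16376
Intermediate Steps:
Y(U, D) = 7 (Y(U, D) = 7*((U + D)/(D + U)) = 7*((D + U)/(D + U)) = 7*1 = 7)
Y(201, -80) - c(-129) = 7 - (-129)*(2 - 129) = 7 - (-129)*(-127) = 7 - 1*16383 = 7 - 16383 = -16376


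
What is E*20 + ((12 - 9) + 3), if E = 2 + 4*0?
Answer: 46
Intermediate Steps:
E = 2 (E = 2 + 0 = 2)
E*20 + ((12 - 9) + 3) = 2*20 + ((12 - 9) + 3) = 40 + (3 + 3) = 40 + 6 = 46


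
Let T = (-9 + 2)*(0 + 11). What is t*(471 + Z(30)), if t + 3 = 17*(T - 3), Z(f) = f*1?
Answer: -682863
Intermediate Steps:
T = -77 (T = -7*11 = -77)
Z(f) = f
t = -1363 (t = -3 + 17*(-77 - 3) = -3 + 17*(-80) = -3 - 1360 = -1363)
t*(471 + Z(30)) = -1363*(471 + 30) = -1363*501 = -682863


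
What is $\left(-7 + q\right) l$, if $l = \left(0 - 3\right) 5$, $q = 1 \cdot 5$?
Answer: $30$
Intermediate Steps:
$q = 5$
$l = -15$ ($l = \left(-3\right) 5 = -15$)
$\left(-7 + q\right) l = \left(-7 + 5\right) \left(-15\right) = \left(-2\right) \left(-15\right) = 30$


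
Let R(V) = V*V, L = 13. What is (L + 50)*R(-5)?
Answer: 1575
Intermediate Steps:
R(V) = V²
(L + 50)*R(-5) = (13 + 50)*(-5)² = 63*25 = 1575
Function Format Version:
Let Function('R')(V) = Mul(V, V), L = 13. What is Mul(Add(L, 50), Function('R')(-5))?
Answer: 1575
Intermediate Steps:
Function('R')(V) = Pow(V, 2)
Mul(Add(L, 50), Function('R')(-5)) = Mul(Add(13, 50), Pow(-5, 2)) = Mul(63, 25) = 1575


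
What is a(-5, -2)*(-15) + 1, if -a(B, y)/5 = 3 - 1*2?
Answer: 76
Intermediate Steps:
a(B, y) = -5 (a(B, y) = -5*(3 - 1*2) = -5*(3 - 2) = -5*1 = -5)
a(-5, -2)*(-15) + 1 = -5*(-15) + 1 = 75 + 1 = 76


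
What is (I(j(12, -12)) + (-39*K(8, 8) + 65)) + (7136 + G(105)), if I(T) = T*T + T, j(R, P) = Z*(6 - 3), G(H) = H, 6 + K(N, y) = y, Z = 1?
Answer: 7240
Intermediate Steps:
K(N, y) = -6 + y
j(R, P) = 3 (j(R, P) = 1*(6 - 3) = 1*3 = 3)
I(T) = T + T**2 (I(T) = T**2 + T = T + T**2)
(I(j(12, -12)) + (-39*K(8, 8) + 65)) + (7136 + G(105)) = (3*(1 + 3) + (-39*(-6 + 8) + 65)) + (7136 + 105) = (3*4 + (-39*2 + 65)) + 7241 = (12 + (-78 + 65)) + 7241 = (12 - 13) + 7241 = -1 + 7241 = 7240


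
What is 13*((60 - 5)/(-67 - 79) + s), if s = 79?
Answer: 149227/146 ≈ 1022.1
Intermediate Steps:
13*((60 - 5)/(-67 - 79) + s) = 13*((60 - 5)/(-67 - 79) + 79) = 13*(55/(-146) + 79) = 13*(55*(-1/146) + 79) = 13*(-55/146 + 79) = 13*(11479/146) = 149227/146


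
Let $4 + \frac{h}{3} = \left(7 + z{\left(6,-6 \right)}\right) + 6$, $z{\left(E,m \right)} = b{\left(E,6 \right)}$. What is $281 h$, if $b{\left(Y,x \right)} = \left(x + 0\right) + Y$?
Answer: $17703$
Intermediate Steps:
$b{\left(Y,x \right)} = Y + x$ ($b{\left(Y,x \right)} = x + Y = Y + x$)
$z{\left(E,m \right)} = 6 + E$ ($z{\left(E,m \right)} = E + 6 = 6 + E$)
$h = 63$ ($h = -12 + 3 \left(\left(7 + \left(6 + 6\right)\right) + 6\right) = -12 + 3 \left(\left(7 + 12\right) + 6\right) = -12 + 3 \left(19 + 6\right) = -12 + 3 \cdot 25 = -12 + 75 = 63$)
$281 h = 281 \cdot 63 = 17703$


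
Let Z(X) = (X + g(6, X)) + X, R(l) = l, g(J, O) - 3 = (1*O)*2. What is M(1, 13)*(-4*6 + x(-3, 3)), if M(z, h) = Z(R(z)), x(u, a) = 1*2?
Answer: -154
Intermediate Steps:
g(J, O) = 3 + 2*O (g(J, O) = 3 + (1*O)*2 = 3 + O*2 = 3 + 2*O)
x(u, a) = 2
Z(X) = 3 + 4*X (Z(X) = (X + (3 + 2*X)) + X = (3 + 3*X) + X = 3 + 4*X)
M(z, h) = 3 + 4*z
M(1, 13)*(-4*6 + x(-3, 3)) = (3 + 4*1)*(-4*6 + 2) = (3 + 4)*(-24 + 2) = 7*(-22) = -154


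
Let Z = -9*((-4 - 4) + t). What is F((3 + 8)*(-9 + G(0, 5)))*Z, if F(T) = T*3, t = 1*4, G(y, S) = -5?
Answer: -16632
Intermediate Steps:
t = 4
Z = 36 (Z = -9*((-4 - 4) + 4) = -9*(-8 + 4) = -9*(-4) = 36)
F(T) = 3*T
F((3 + 8)*(-9 + G(0, 5)))*Z = (3*((3 + 8)*(-9 - 5)))*36 = (3*(11*(-14)))*36 = (3*(-154))*36 = -462*36 = -16632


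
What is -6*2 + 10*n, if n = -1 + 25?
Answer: 228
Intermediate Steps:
n = 24
-6*2 + 10*n = -6*2 + 10*24 = -12 + 240 = 228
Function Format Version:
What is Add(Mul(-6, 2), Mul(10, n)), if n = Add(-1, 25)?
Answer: 228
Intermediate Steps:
n = 24
Add(Mul(-6, 2), Mul(10, n)) = Add(Mul(-6, 2), Mul(10, 24)) = Add(-12, 240) = 228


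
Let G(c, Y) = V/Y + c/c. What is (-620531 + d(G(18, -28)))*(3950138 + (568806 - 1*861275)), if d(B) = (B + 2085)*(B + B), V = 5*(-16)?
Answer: -108327101559339/49 ≈ -2.2108e+12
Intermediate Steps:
V = -80
G(c, Y) = 1 - 80/Y (G(c, Y) = -80/Y + c/c = -80/Y + 1 = 1 - 80/Y)
d(B) = 2*B*(2085 + B) (d(B) = (2085 + B)*(2*B) = 2*B*(2085 + B))
(-620531 + d(G(18, -28)))*(3950138 + (568806 - 1*861275)) = (-620531 + 2*((-80 - 28)/(-28))*(2085 + (-80 - 28)/(-28)))*(3950138 + (568806 - 1*861275)) = (-620531 + 2*(-1/28*(-108))*(2085 - 1/28*(-108)))*(3950138 + (568806 - 861275)) = (-620531 + 2*(27/7)*(2085 + 27/7))*(3950138 - 292469) = (-620531 + 2*(27/7)*(14622/7))*3657669 = (-620531 + 789588/49)*3657669 = -29616431/49*3657669 = -108327101559339/49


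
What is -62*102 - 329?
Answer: -6653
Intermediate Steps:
-62*102 - 329 = -6324 - 329 = -6653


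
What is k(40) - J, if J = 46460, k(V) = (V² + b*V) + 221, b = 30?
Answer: -43439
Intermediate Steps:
k(V) = 221 + V² + 30*V (k(V) = (V² + 30*V) + 221 = 221 + V² + 30*V)
k(40) - J = (221 + 40² + 30*40) - 1*46460 = (221 + 1600 + 1200) - 46460 = 3021 - 46460 = -43439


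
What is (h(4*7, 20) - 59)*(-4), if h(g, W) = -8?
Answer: 268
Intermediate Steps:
(h(4*7, 20) - 59)*(-4) = (-8 - 59)*(-4) = -67*(-4) = 268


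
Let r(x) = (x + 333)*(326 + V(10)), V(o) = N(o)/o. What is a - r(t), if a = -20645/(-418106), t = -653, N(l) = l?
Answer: 43750632485/418106 ≈ 1.0464e+5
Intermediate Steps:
V(o) = 1 (V(o) = o/o = 1)
r(x) = 108891 + 327*x (r(x) = (x + 333)*(326 + 1) = (333 + x)*327 = 108891 + 327*x)
a = 20645/418106 (a = -20645*(-1/418106) = 20645/418106 ≈ 0.049377)
a - r(t) = 20645/418106 - (108891 + 327*(-653)) = 20645/418106 - (108891 - 213531) = 20645/418106 - 1*(-104640) = 20645/418106 + 104640 = 43750632485/418106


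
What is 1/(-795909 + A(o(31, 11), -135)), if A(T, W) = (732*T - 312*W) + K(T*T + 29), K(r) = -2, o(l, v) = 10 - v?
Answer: -1/754523 ≈ -1.3253e-6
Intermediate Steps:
A(T, W) = -2 - 312*W + 732*T (A(T, W) = (732*T - 312*W) - 2 = (-312*W + 732*T) - 2 = -2 - 312*W + 732*T)
1/(-795909 + A(o(31, 11), -135)) = 1/(-795909 + (-2 - 312*(-135) + 732*(10 - 1*11))) = 1/(-795909 + (-2 + 42120 + 732*(10 - 11))) = 1/(-795909 + (-2 + 42120 + 732*(-1))) = 1/(-795909 + (-2 + 42120 - 732)) = 1/(-795909 + 41386) = 1/(-754523) = -1/754523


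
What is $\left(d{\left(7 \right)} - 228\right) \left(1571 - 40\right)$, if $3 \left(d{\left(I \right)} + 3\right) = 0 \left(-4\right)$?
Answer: $-353661$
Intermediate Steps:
$d{\left(I \right)} = -3$ ($d{\left(I \right)} = -3 + \frac{0 \left(-4\right)}{3} = -3 + \frac{1}{3} \cdot 0 = -3 + 0 = -3$)
$\left(d{\left(7 \right)} - 228\right) \left(1571 - 40\right) = \left(-3 - 228\right) \left(1571 - 40\right) = \left(-231\right) 1531 = -353661$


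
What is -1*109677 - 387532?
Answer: -497209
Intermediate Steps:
-1*109677 - 387532 = -109677 - 387532 = -497209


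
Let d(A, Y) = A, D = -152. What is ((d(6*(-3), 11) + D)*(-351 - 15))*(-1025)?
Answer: -63775500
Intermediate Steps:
((d(6*(-3), 11) + D)*(-351 - 15))*(-1025) = ((6*(-3) - 152)*(-351 - 15))*(-1025) = ((-18 - 152)*(-366))*(-1025) = -170*(-366)*(-1025) = 62220*(-1025) = -63775500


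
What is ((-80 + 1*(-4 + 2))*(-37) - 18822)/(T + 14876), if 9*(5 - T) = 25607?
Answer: -71046/54161 ≈ -1.3118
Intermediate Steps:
T = -25562/9 (T = 5 - ⅑*25607 = 5 - 25607/9 = -25562/9 ≈ -2840.2)
((-80 + 1*(-4 + 2))*(-37) - 18822)/(T + 14876) = ((-80 + 1*(-4 + 2))*(-37) - 18822)/(-25562/9 + 14876) = ((-80 + 1*(-2))*(-37) - 18822)/(108322/9) = ((-80 - 2)*(-37) - 18822)*(9/108322) = (-82*(-37) - 18822)*(9/108322) = (3034 - 18822)*(9/108322) = -15788*9/108322 = -71046/54161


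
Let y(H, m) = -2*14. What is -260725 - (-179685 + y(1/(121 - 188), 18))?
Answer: -81012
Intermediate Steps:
y(H, m) = -28
-260725 - (-179685 + y(1/(121 - 188), 18)) = -260725 - (-179685 - 28) = -260725 - 1*(-179713) = -260725 + 179713 = -81012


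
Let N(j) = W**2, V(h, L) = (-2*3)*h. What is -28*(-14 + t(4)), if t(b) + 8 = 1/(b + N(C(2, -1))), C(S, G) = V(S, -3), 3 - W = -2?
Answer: 17836/29 ≈ 615.03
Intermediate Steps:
W = 5 (W = 3 - 1*(-2) = 3 + 2 = 5)
V(h, L) = -6*h
C(S, G) = -6*S
N(j) = 25 (N(j) = 5**2 = 25)
t(b) = -8 + 1/(25 + b) (t(b) = -8 + 1/(b + 25) = -8 + 1/(25 + b))
-28*(-14 + t(4)) = -28*(-14 + (-199 - 8*4)/(25 + 4)) = -28*(-14 + (-199 - 32)/29) = -28*(-14 + (1/29)*(-231)) = -28*(-14 - 231/29) = -28*(-637/29) = 17836/29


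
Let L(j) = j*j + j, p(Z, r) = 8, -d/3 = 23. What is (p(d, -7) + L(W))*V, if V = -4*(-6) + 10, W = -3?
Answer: 476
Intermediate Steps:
d = -69 (d = -3*23 = -69)
V = 34 (V = 24 + 10 = 34)
L(j) = j + j**2 (L(j) = j**2 + j = j + j**2)
(p(d, -7) + L(W))*V = (8 - 3*(1 - 3))*34 = (8 - 3*(-2))*34 = (8 + 6)*34 = 14*34 = 476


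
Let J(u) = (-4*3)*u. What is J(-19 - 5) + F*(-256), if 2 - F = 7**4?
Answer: 614432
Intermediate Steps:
J(u) = -12*u
F = -2399 (F = 2 - 1*7**4 = 2 - 1*2401 = 2 - 2401 = -2399)
J(-19 - 5) + F*(-256) = -12*(-19 - 5) - 2399*(-256) = -12*(-24) + 614144 = 288 + 614144 = 614432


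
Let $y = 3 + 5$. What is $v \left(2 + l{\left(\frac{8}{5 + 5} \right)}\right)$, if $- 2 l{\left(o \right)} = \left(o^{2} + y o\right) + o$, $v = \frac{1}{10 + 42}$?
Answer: $- \frac{12}{325} \approx -0.036923$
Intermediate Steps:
$y = 8$
$v = \frac{1}{52} \approx 0.019231$
$l{\left(o \right)} = - \frac{9 o}{2} - \frac{o^{2}}{2}$ ($l{\left(o \right)} = - \frac{\left(o^{2} + 8 o\right) + o}{2} = - \frac{o^{2} + 9 o}{2} = - \frac{9 o}{2} - \frac{o^{2}}{2}$)
$v \left(2 + l{\left(\frac{8}{5 + 5} \right)}\right) = \frac{2 - \frac{\frac{8}{5 + 5} \left(9 + \frac{8}{5 + 5}\right)}{2}}{52} = \frac{2 - \frac{\frac{8}{10} \left(9 + \frac{8}{10}\right)}{2}}{52} = \frac{2 - \frac{8 \cdot \frac{1}{10} \left(9 + 8 \cdot \frac{1}{10}\right)}{2}}{52} = \frac{2 - \frac{2 \left(9 + \frac{4}{5}\right)}{5}}{52} = \frac{2 - \frac{2}{5} \cdot \frac{49}{5}}{52} = \frac{2 - \frac{98}{25}}{52} = \frac{1}{52} \left(- \frac{48}{25}\right) = - \frac{12}{325}$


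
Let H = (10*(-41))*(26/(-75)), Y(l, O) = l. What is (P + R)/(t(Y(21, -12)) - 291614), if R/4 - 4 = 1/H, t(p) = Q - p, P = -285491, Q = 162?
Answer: 21736880/22193587 ≈ 0.97942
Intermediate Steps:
H = 2132/15 (H = -10660*(-1)/75 = -410*(-26/75) = 2132/15 ≈ 142.13)
t(p) = 162 - p
R = 8543/533 (R = 16 + 4/(2132/15) = 16 + 4*(15/2132) = 16 + 15/533 = 8543/533 ≈ 16.028)
(P + R)/(t(Y(21, -12)) - 291614) = (-285491 + 8543/533)/((162 - 1*21) - 291614) = -152158160/(533*((162 - 21) - 291614)) = -152158160/(533*(141 - 291614)) = -152158160/533/(-291473) = -152158160/533*(-1/291473) = 21736880/22193587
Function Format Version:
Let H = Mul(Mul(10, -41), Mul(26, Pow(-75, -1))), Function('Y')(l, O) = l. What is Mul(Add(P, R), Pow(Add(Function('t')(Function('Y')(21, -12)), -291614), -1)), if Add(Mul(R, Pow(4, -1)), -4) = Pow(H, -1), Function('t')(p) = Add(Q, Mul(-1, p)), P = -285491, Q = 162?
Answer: Rational(21736880, 22193587) ≈ 0.97942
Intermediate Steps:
H = Rational(2132, 15) (H = Mul(-410, Mul(26, Rational(-1, 75))) = Mul(-410, Rational(-26, 75)) = Rational(2132, 15) ≈ 142.13)
Function('t')(p) = Add(162, Mul(-1, p))
R = Rational(8543, 533) (R = Add(16, Mul(4, Pow(Rational(2132, 15), -1))) = Add(16, Mul(4, Rational(15, 2132))) = Add(16, Rational(15, 533)) = Rational(8543, 533) ≈ 16.028)
Mul(Add(P, R), Pow(Add(Function('t')(Function('Y')(21, -12)), -291614), -1)) = Mul(Add(-285491, Rational(8543, 533)), Pow(Add(Add(162, Mul(-1, 21)), -291614), -1)) = Mul(Rational(-152158160, 533), Pow(Add(Add(162, -21), -291614), -1)) = Mul(Rational(-152158160, 533), Pow(Add(141, -291614), -1)) = Mul(Rational(-152158160, 533), Pow(-291473, -1)) = Mul(Rational(-152158160, 533), Rational(-1, 291473)) = Rational(21736880, 22193587)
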